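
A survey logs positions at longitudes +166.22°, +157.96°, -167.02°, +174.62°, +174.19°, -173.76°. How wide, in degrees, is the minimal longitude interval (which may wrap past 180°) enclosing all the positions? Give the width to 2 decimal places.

35.02°

Sort the longitudes: -173.76°, -167.02°, +157.96°, +166.22°, +174.19°, +174.62°.
Eastward gaps between consecutive values (wrapping around): 6.74°, 324.98°, 8.26°, 7.97°, 0.43°, 11.62°.
Largest gap = 324.98° ⇒ minimal covering band is its complement: 360° − 324.98° = 35.02°.
Band runs from +157.96° eastward to -167.02°, crossing the antimeridian.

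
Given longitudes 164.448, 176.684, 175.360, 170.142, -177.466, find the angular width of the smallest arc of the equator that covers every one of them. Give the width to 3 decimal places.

18.086°

Sort the longitudes: -177.466°, +164.448°, +170.142°, +175.360°, +176.684°.
Eastward gaps between consecutive values (wrapping around): 341.914°, 5.694°, 5.218°, 1.324°, 5.850°.
Largest gap = 341.914° ⇒ minimal covering band is its complement: 360° − 341.914° = 18.086°.
Band runs from +164.448° eastward to -177.466°, crossing the antimeridian.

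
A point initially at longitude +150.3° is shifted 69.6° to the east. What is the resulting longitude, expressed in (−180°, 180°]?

-140.1°

Start at +150.3°; shift +69.6° → +219.9°.
+219.9° lies outside (−180°, 180°]; subtract 360° → -140.1°.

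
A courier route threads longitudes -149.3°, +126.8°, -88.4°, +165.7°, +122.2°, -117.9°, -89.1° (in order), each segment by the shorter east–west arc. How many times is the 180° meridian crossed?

Leg 1: -149.3° → +126.8°, shortest Δλ = -83.9° (west) — crosses 180°.
Leg 2: +126.8° → -88.4°, shortest Δλ = 144.8° (east) — crosses 180°.
Leg 3: -88.4° → +165.7°, shortest Δλ = -105.9° (west) — crosses 180°.
Leg 4: +165.7° → +122.2°, shortest Δλ = -43.5° (west) — does not cross 180°.
Leg 5: +122.2° → -117.9°, shortest Δλ = 119.9° (east) — crosses 180°.
Leg 6: -117.9° → -89.1°, shortest Δλ = 28.8° (east) — does not cross 180°.
Total crossings: 4.

4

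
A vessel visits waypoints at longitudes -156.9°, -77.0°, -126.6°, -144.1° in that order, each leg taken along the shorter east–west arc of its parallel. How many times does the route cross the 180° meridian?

0

Leg 1: -156.9° → -77.0°, shortest Δλ = 79.9° (east) — does not cross 180°.
Leg 2: -77.0° → -126.6°, shortest Δλ = -49.6° (west) — does not cross 180°.
Leg 3: -126.6° → -144.1°, shortest Δλ = -17.5° (west) — does not cross 180°.
Total crossings: 0.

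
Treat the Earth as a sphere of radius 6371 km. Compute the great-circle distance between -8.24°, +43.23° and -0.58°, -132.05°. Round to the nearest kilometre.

Δλ = -132.05 − 43.23 = -175.28°.
Δφ = -0.58 − -8.24 = 7.66°.
a = sin²(Δφ/2) + cos φ₁ · cos φ₂ · sin²(Δλ/2) = 0.992409.
c = 2·atan2(√a, √(1−a)) = 2.96712 rad → d = 6371·c ≈ 18903.54 km.

18904 km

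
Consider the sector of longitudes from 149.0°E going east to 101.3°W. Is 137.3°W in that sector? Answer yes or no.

Band width going east from +149.0° to -101.3°: ((-101.3 − 149.0) mod 360) = 109.7°.
Offset of -137.3° east of the west edge: ((-137.3 − 149.0) mod 360) = 73.7°.
73.7° ≤ 109.7° ⇒ inside.

Yes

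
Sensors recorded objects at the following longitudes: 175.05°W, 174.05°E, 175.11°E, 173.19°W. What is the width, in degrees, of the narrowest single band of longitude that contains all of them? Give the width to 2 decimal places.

Sort the longitudes: -175.05°, -173.19°, +174.05°, +175.11°.
Eastward gaps between consecutive values (wrapping around): 1.86°, 347.24°, 1.06°, 9.84°.
Largest gap = 347.24° ⇒ minimal covering band is its complement: 360° − 347.24° = 12.76°.
Band runs from +174.05° eastward to -173.19°, crossing the antimeridian.

12.76°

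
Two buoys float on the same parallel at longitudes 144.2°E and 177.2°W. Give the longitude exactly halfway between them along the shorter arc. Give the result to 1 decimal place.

Signed shortest Δλ from +144.2° to -177.2° is +38.6°.
Midpoint longitude = +144.2° + (+38.6°)/2 = +144.2° + 19.3° = +163.5°.
(The naïve average (+144.2 + -177.2)/2 = -16.5° is on the wrong side of the globe.)

163.5°E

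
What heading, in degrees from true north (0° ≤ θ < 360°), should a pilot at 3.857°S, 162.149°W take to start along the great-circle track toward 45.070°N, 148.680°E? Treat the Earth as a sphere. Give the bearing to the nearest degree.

324°

Δλ = 148.680 − -162.149 = 310.829°; wrapped into (−180°, 180°]: -49.171°.
θ = atan2( sin Δλ · cos φ₂ , cos φ₁ · sin φ₂ − sin φ₁ · cos φ₂ · cos Δλ )
  = atan2(-0.53439, 0.73743) = -35.930° → normalised to [0°, 360°): 324.070°.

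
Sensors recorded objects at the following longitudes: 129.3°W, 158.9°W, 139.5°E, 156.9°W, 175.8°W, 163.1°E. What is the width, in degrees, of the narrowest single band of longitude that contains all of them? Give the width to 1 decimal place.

91.2°

Sort the longitudes: -175.8°, -158.9°, -156.9°, -129.3°, +139.5°, +163.1°.
Eastward gaps between consecutive values (wrapping around): 16.9°, 2.0°, 27.6°, 268.8°, 23.6°, 21.1°.
Largest gap = 268.8° ⇒ minimal covering band is its complement: 360° − 268.8° = 91.2°.
Band runs from +139.5° eastward to -129.3°, crossing the antimeridian.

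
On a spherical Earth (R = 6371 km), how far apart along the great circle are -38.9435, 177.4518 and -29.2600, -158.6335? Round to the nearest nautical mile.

Δλ = -158.6335 − 177.4518 = -336.0853°; wrapped into (−180°, 180°]: 23.9147°.
Δφ = -29.2600 − -38.9435 = 9.6835°.
a = sin²(Δφ/2) + cos φ₁ · cos φ₂ · sin²(Δλ/2) = 0.036250.
c = 2·atan2(√a, √(1−a)) = 0.38313 rad → d = 6371·c ≈ 2440.91 km ≈ 1317.98 nmi.

1318 nmi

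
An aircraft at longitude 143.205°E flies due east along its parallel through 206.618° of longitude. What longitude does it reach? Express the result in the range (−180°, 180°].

Start at +143.205°; shift +206.618° → +349.823°.
+349.823° lies outside (−180°, 180°]; subtract 360° → -10.177°.

10.177°W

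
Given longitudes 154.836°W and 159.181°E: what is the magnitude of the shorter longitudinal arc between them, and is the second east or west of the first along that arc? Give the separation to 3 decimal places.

45.983° west

Raw difference: 159.181 − -154.836 = 314.017°.
Normalise into (−180°, 180°]: 314.017° − 360° = -45.983°.
Negative ⇒ the second point lies to the west; separation 45.983°.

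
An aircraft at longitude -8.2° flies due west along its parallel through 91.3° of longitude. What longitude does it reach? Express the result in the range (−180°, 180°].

Start at -8.2°; shift −91.3° → -99.5°.
-99.5° already lies in (−180°, 180°].

-99.5°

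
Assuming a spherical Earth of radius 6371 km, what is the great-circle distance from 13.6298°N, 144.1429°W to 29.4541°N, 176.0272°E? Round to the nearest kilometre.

4451 km

Δλ = 176.0272 − -144.1429 = 320.1701°; wrapped into (−180°, 180°]: -39.8299°.
Δφ = 29.4541 − 13.6298 = 15.8243°.
a = sin²(Δφ/2) + cos φ₁ · cos φ₂ · sin²(Δλ/2) = 0.117133.
c = 2·atan2(√a, √(1−a)) = 0.69861 rad → d = 6371·c ≈ 4450.87 km.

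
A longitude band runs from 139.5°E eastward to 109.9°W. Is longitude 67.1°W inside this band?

No

Band width going east from +139.5° to -109.9°: ((-109.9 − 139.5) mod 360) = 110.6°.
Offset of -67.1° east of the west edge: ((-67.1 − 139.5) mod 360) = 153.4°.
153.4° > 110.6° ⇒ outside.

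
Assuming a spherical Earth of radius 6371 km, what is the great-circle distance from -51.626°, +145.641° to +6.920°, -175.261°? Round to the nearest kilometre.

Δλ = -175.261 − 145.641 = -320.902°; wrapped into (−180°, 180°]: 39.098°.
Δφ = 6.920 − -51.626 = 58.546°.
a = sin²(Δφ/2) + cos φ₁ · cos φ₂ · sin²(Δλ/2) = 0.308094.
c = 2·atan2(√a, √(1−a)) = 1.17688 rad → d = 6371·c ≈ 7497.88 km.

7498 km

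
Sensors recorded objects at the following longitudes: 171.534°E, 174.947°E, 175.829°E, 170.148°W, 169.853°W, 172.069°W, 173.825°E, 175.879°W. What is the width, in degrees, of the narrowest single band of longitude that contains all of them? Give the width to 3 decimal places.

Sort the longitudes: -175.879°, -172.069°, -170.148°, -169.853°, +171.534°, +173.825°, +174.947°, +175.829°.
Eastward gaps between consecutive values (wrapping around): 3.810°, 1.921°, 0.295°, 341.387°, 2.291°, 1.122°, 0.882°, 8.292°.
Largest gap = 341.387° ⇒ minimal covering band is its complement: 360° − 341.387° = 18.613°.
Band runs from +171.534° eastward to -169.853°, crossing the antimeridian.

18.613°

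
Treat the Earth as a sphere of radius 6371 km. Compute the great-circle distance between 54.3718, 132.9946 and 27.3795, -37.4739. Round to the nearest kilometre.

Δλ = -37.4739 − 132.9946 = -170.4685°.
Δφ = 27.3795 − 54.3718 = -26.9923°.
a = sin²(Δφ/2) + cos φ₁ · cos φ₂ · sin²(Δλ/2) = 0.568165.
c = 2·atan2(√a, √(1−a)) = 1.70755 rad → d = 6371·c ≈ 10878.81 km.

10879 km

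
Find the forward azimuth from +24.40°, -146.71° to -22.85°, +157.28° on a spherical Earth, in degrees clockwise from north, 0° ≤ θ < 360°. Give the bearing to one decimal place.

233.4°

Δλ = 157.28 − -146.71 = 303.99°; wrapped into (−180°, 180°]: -56.01°.
θ = atan2( sin Δλ · cos φ₂ , cos φ₁ · sin φ₂ − sin φ₁ · cos φ₂ · cos Δλ )
  = atan2(-0.76407, -0.56646) = -126.552° → normalised to [0°, 360°): 233.448°.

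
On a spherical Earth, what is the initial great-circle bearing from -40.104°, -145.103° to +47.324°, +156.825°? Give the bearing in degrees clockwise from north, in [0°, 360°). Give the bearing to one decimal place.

324.0°

Δλ = 156.825 − -145.103 = 301.928°; wrapped into (−180°, 180°]: -58.072°.
θ = atan2( sin Δλ · cos φ₂ , cos φ₁ · sin φ₂ − sin φ₁ · cos φ₂ · cos Δλ )
  = atan2(-0.57530, 0.79326) = -35.951° → normalised to [0°, 360°): 324.049°.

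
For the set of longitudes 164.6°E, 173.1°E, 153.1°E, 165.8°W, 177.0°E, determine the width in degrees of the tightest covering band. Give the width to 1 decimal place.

Sort the longitudes: -165.8°, +153.1°, +164.6°, +173.1°, +177.0°.
Eastward gaps between consecutive values (wrapping around): 318.9°, 11.5°, 8.5°, 3.9°, 17.2°.
Largest gap = 318.9° ⇒ minimal covering band is its complement: 360° − 318.9° = 41.1°.
Band runs from +153.1° eastward to -165.8°, crossing the antimeridian.

41.1°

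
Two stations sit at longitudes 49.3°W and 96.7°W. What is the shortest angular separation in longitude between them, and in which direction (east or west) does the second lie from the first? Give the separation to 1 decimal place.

Raw difference: -96.7 − -49.3 = -47.4°.
Normalise into (−180°, 180°]: -47.4° stays -47.4°.
Negative ⇒ the second point lies to the west; separation 47.4°.

47.4° west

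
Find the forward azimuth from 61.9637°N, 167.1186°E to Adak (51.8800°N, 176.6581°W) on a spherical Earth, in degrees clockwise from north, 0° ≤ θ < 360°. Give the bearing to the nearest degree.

Δλ = -176.6581 − 167.1186 = -343.7767°; wrapped into (−180°, 180°]: 16.2233°.
θ = atan2( sin Δλ · cos φ₂ , cos φ₁ · sin φ₂ − sin φ₁ · cos φ₂ · cos Δλ )
  = atan2(0.17247, -0.15339) = 131.650° → normalised to [0°, 360°): 131.650°.

132°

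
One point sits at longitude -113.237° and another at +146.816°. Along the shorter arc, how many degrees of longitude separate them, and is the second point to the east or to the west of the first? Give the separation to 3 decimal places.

Raw difference: 146.816 − -113.237 = 260.053°.
Normalise into (−180°, 180°]: 260.053° − 360° = -99.947°.
Negative ⇒ the second point lies to the west; separation 99.947°.

99.947° west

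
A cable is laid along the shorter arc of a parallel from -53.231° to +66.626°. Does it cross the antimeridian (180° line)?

Signed shortest Δλ = ((66.626 − -53.231 + 180) mod 360) − 180 = 119.857°.
Going east by 119.857° from -53.231° reaches +66.626° without touching 180°.

No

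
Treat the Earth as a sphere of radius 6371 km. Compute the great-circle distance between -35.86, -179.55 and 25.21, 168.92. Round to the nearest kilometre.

6898 km

Δλ = 168.92 − -179.55 = 348.47°; wrapped into (−180°, 180°]: -11.53°.
Δφ = 25.21 − -35.86 = 61.07°.
a = sin²(Δφ/2) + cos φ₁ · cos φ₂ · sin²(Δλ/2) = 0.265528.
c = 2·atan2(√a, √(1−a)) = 1.08270 rad → d = 6371·c ≈ 6897.89 km.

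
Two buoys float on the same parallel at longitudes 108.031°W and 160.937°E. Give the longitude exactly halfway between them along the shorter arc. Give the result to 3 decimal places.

153.547°W

Signed shortest Δλ from -108.031° to +160.937° is -91.032°.
Midpoint longitude = -108.031° + (-91.032°)/2 = -108.031° − 45.516° = -153.547°.
(The naïve average (-108.031 + +160.937)/2 = 26.453° is on the wrong side of the globe.)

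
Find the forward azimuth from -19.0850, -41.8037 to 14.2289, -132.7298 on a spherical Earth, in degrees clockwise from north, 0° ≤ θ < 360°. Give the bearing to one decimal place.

Δλ = -132.7298 − -41.8037 = -90.9261°.
θ = atan2( sin Δλ · cos φ₂ , cos φ₁ · sin φ₂ − sin φ₁ · cos φ₂ · cos Δλ )
  = atan2(-0.96919, 0.22716) = -76.809° → normalised to [0°, 360°): 283.191°.

283.2°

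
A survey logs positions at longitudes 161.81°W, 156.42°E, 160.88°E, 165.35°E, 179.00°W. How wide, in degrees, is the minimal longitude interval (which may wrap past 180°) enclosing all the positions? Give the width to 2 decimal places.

41.77°

Sort the longitudes: -179.00°, -161.81°, +156.42°, +160.88°, +165.35°.
Eastward gaps between consecutive values (wrapping around): 17.19°, 318.23°, 4.46°, 4.47°, 15.65°.
Largest gap = 318.23° ⇒ minimal covering band is its complement: 360° − 318.23° = 41.77°.
Band runs from +156.42° eastward to -161.81°, crossing the antimeridian.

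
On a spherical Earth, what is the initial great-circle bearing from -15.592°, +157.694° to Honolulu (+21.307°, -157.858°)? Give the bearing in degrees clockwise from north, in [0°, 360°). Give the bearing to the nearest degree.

Δλ = -157.858 − 157.694 = -315.552°; wrapped into (−180°, 180°]: 44.448°.
θ = atan2( sin Δλ · cos φ₂ , cos φ₁ · sin φ₂ − sin φ₁ · cos φ₂ · cos Δλ )
  = atan2(0.65240, 0.52876) = 50.976° → normalised to [0°, 360°): 50.976°.

51°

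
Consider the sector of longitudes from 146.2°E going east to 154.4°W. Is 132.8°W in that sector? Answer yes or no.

Band width going east from +146.2° to -154.4°: ((-154.4 − 146.2) mod 360) = 59.4°.
Offset of -132.8° east of the west edge: ((-132.8 − 146.2) mod 360) = 81.0°.
81.0° > 59.4° ⇒ outside.

No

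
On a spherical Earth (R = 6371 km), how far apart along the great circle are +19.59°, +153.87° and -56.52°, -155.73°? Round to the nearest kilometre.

9679 km

Δλ = -155.73 − 153.87 = -309.60°; wrapped into (−180°, 180°]: 50.40°.
Δφ = -56.52 − 19.59 = -76.11°.
a = sin²(Δφ/2) + cos φ₁ · cos φ₂ · sin²(Δλ/2) = 0.474189.
c = 2·atan2(√a, √(1−a)) = 1.51915 rad → d = 6371·c ≈ 9678.51 km.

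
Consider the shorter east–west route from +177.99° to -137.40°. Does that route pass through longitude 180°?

Yes

Naïve |-137.40 − 177.99| = 315.39° > 180°, so the shorter arc goes the other way round — across 180°.
Signed shortest Δλ = ((-137.40 − 177.99 + 180) mod 360) − 180 = 44.61°.
Going east by 44.61° from +177.99° passes through 180° before reaching -137.40°.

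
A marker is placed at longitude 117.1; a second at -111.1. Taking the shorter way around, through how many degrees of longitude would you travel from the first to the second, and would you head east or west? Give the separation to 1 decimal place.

Raw difference: -111.1 − 117.1 = -228.2°.
Normalise into (−180°, 180°]: -228.2° + 360° = 131.8°.
Positive ⇒ the second point lies to the east; separation 131.8°.

131.8° east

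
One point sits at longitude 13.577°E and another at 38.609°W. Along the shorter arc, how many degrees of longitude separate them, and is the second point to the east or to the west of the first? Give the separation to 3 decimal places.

Raw difference: -38.609 − 13.577 = -52.186°.
Normalise into (−180°, 180°]: -52.186° stays -52.186°.
Negative ⇒ the second point lies to the west; separation 52.186°.

52.186° west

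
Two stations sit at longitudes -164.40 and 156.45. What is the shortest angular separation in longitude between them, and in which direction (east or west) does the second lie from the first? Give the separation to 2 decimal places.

Raw difference: 156.45 − -164.40 = 320.85°.
Normalise into (−180°, 180°]: 320.85° − 360° = -39.15°.
Negative ⇒ the second point lies to the west; separation 39.15°.

39.15° west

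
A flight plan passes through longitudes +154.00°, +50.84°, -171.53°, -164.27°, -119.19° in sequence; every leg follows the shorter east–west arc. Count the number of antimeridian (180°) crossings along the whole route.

Leg 1: +154.00° → +50.84°, shortest Δλ = -103.16° (west) — does not cross 180°.
Leg 2: +50.84° → -171.53°, shortest Δλ = 137.63° (east) — crosses 180°.
Leg 3: -171.53° → -164.27°, shortest Δλ = 7.26° (east) — does not cross 180°.
Leg 4: -164.27° → -119.19°, shortest Δλ = 45.08° (east) — does not cross 180°.
Total crossings: 1.

1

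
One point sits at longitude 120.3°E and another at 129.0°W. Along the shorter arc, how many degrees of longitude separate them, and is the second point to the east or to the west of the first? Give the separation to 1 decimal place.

110.7° east

Raw difference: -129.0 − 120.3 = -249.3°.
Normalise into (−180°, 180°]: -249.3° + 360° = 110.7°.
Positive ⇒ the second point lies to the east; separation 110.7°.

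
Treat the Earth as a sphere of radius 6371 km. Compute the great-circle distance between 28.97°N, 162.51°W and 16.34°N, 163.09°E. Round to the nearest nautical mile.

2042 nmi

Δλ = 163.09 − -162.51 = 325.60°; wrapped into (−180°, 180°]: -34.40°.
Δφ = 16.34 − 28.97 = -12.63°.
a = sin²(Δφ/2) + cos φ₁ · cos φ₂ · sin²(Δλ/2) = 0.085511.
c = 2·atan2(√a, √(1−a)) = 0.59352 rad → d = 6371·c ≈ 3781.30 km ≈ 2041.74 nmi.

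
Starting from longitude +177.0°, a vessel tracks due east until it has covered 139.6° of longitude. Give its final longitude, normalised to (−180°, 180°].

-43.4°

Start at +177.0°; shift +139.6° → +316.6°.
+316.6° lies outside (−180°, 180°]; subtract 360° → -43.4°.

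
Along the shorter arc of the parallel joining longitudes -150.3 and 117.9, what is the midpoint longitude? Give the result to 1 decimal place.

+163.8°

Signed shortest Δλ from -150.3° to +117.9° is -91.8°.
Midpoint longitude = -150.3° + (-91.8°)/2 = -150.3° − 45.9° = -196.2°.
Normalise into (−180°, 180°]: +163.8°.
(The naïve average (-150.3 + +117.9)/2 = -16.2° is on the wrong side of the globe.)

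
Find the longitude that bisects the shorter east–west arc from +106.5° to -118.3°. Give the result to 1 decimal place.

Signed shortest Δλ from +106.5° to -118.3° is +135.2°.
Midpoint longitude = +106.5° + (+135.2°)/2 = +106.5° + 67.6° = +174.1°.
(The naïve average (+106.5 + -118.3)/2 = -5.9° is on the wrong side of the globe.)

+174.1°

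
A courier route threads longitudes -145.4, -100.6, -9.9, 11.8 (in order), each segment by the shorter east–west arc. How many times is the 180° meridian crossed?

Leg 1: -145.4° → -100.6°, shortest Δλ = 44.8° (east) — does not cross 180°.
Leg 2: -100.6° → -9.9°, shortest Δλ = 90.7° (east) — does not cross 180°.
Leg 3: -9.9° → +11.8°, shortest Δλ = 21.7° (east) — does not cross 180°.
Total crossings: 0.

0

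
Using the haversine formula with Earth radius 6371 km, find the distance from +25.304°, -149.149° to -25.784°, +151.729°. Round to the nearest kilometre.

8517 km

Δλ = 151.729 − -149.149 = 300.878°; wrapped into (−180°, 180°]: -59.122°.
Δφ = -25.784 − 25.304 = -51.088°.
a = sin²(Δφ/2) + cos φ₁ · cos φ₂ · sin²(Δλ/2) = 0.384071.
c = 2·atan2(√a, √(1−a)) = 1.33681 rad → d = 6371·c ≈ 8516.81 km.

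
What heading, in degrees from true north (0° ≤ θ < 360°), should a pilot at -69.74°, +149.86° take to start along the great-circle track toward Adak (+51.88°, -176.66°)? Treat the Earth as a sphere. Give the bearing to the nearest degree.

Δλ = -176.66 − 149.86 = -326.52°; wrapped into (−180°, 180°]: 33.48°.
θ = atan2( sin Δλ · cos φ₂ , cos φ₁ · sin φ₂ − sin φ₁ · cos φ₂ · cos Δλ )
  = atan2(0.34054, 0.75546) = 24.264° → normalised to [0°, 360°): 24.264°.

24°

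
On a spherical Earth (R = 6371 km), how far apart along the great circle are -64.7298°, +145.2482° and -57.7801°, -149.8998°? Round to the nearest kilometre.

3390 km

Δλ = -149.8998 − 145.2482 = -295.1480°; wrapped into (−180°, 180°]: 64.8520°.
Δφ = -57.7801 − -64.7298 = 6.9497°.
a = sin²(Δφ/2) + cos φ₁ · cos φ₂ · sin²(Δλ/2) = 0.069114.
c = 2·atan2(√a, √(1−a)) = 0.53205 rad → d = 6371·c ≈ 3389.66 km.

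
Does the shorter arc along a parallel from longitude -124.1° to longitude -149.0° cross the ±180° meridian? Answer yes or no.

Signed shortest Δλ = ((-149.0 − -124.1 + 180) mod 360) − 180 = -24.9°.
Going west by 24.9° from -124.1° reaches -149.0° without touching 180°.

No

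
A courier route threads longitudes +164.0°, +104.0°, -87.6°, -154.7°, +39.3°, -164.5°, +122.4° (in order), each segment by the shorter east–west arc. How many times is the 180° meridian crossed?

4

Leg 1: +164.0° → +104.0°, shortest Δλ = -60.0° (west) — does not cross 180°.
Leg 2: +104.0° → -87.6°, shortest Δλ = 168.4° (east) — crosses 180°.
Leg 3: -87.6° → -154.7°, shortest Δλ = -67.1° (west) — does not cross 180°.
Leg 4: -154.7° → +39.3°, shortest Δλ = -166.0° (west) — crosses 180°.
Leg 5: +39.3° → -164.5°, shortest Δλ = 156.2° (east) — crosses 180°.
Leg 6: -164.5° → +122.4°, shortest Δλ = -73.1° (west) — crosses 180°.
Total crossings: 4.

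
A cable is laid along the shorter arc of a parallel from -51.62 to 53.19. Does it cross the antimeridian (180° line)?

No

Signed shortest Δλ = ((53.19 − -51.62 + 180) mod 360) − 180 = 104.81°.
Going east by 104.81° from -51.62° reaches +53.19° without touching 180°.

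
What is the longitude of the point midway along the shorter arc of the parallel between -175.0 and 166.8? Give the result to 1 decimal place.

+175.9°

Signed shortest Δλ from -175.0° to +166.8° is -18.2°.
Midpoint longitude = -175.0° + (-18.2°)/2 = -175.0° − 9.1° = -184.1°.
Normalise into (−180°, 180°]: +175.9°.
(The naïve average (-175.0 + +166.8)/2 = -4.1° is on the wrong side of the globe.)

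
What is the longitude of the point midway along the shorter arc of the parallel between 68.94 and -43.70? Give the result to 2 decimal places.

Signed shortest Δλ from +68.94° to -43.70° is -112.64°.
Midpoint longitude = +68.94° + (-112.64°)/2 = +68.94° − 56.32° = +12.62°.

+12.62°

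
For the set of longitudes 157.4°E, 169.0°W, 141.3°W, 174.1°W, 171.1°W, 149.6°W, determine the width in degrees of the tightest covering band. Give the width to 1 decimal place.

Sort the longitudes: -174.1°, -171.1°, -169.0°, -149.6°, -141.3°, +157.4°.
Eastward gaps between consecutive values (wrapping around): 3.0°, 2.1°, 19.4°, 8.3°, 298.7°, 28.5°.
Largest gap = 298.7° ⇒ minimal covering band is its complement: 360° − 298.7° = 61.3°.
Band runs from +157.4° eastward to -141.3°, crossing the antimeridian.

61.3°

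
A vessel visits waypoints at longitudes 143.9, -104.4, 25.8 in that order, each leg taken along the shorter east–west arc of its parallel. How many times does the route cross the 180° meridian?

Leg 1: +143.9° → -104.4°, shortest Δλ = 111.7° (east) — crosses 180°.
Leg 2: -104.4° → +25.8°, shortest Δλ = 130.2° (east) — does not cross 180°.
Total crossings: 1.

1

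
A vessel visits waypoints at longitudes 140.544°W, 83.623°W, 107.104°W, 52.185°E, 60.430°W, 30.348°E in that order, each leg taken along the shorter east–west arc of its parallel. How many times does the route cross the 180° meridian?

0

Leg 1: -140.544° → -83.623°, shortest Δλ = 56.921° (east) — does not cross 180°.
Leg 2: -83.623° → -107.104°, shortest Δλ = -23.481° (west) — does not cross 180°.
Leg 3: -107.104° → +52.185°, shortest Δλ = 159.289° (east) — does not cross 180°.
Leg 4: +52.185° → -60.430°, shortest Δλ = -112.615° (west) — does not cross 180°.
Leg 5: -60.430° → +30.348°, shortest Δλ = 90.778° (east) — does not cross 180°.
Total crossings: 0.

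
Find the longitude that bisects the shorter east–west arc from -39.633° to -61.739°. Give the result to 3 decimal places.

Signed shortest Δλ from -39.633° to -61.739° is -22.106°.
Midpoint longitude = -39.633° + (-22.106°)/2 = -39.633° − 11.053° = -50.686°.

-50.686°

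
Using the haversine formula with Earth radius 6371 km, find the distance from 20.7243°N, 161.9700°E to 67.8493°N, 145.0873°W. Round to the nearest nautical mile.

3440 nmi

Δλ = -145.0873 − 161.9700 = -307.0573°; wrapped into (−180°, 180°]: 52.9427°.
Δφ = 67.8493 − 20.7243 = 47.1250°.
a = sin²(Δφ/2) + cos φ₁ · cos φ₂ · sin²(Δλ/2) = 0.229868.
c = 2·atan2(√a, √(1−a)) = 1.00005 rad → d = 6371·c ≈ 6371.29 km ≈ 3440.22 nmi.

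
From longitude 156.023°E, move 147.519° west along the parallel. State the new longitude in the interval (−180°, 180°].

8.504°E

Start at +156.023°; shift −147.519° → +8.504°.
+8.504° already lies in (−180°, 180°].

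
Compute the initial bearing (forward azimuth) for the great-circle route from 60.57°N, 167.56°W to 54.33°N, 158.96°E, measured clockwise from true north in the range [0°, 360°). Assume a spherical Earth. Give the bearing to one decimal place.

Δλ = 158.96 − -167.56 = 326.52°; wrapped into (−180°, 180°]: -33.48°.
θ = atan2( sin Δλ · cos φ₂ , cos φ₁ · sin φ₂ − sin φ₁ · cos φ₂ · cos Δλ )
  = atan2(-0.32167, -0.02443) = -94.343° → normalised to [0°, 360°): 265.657°.

265.7°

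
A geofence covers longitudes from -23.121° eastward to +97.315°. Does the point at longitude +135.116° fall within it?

Band width going east from -23.121° to +97.315°: ((97.315 − -23.121) mod 360) = 120.436°.
Offset of +135.116° east of the west edge: ((135.116 − -23.121) mod 360) = 158.237°.
158.237° > 120.436° ⇒ outside.

No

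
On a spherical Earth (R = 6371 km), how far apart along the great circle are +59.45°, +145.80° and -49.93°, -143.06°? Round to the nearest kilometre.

13743 km

Δλ = -143.06 − 145.80 = -288.86°; wrapped into (−180°, 180°]: 71.14°.
Δφ = -49.93 − 59.45 = -109.38°.
a = sin²(Δφ/2) + cos φ₁ · cos φ₂ · sin²(Δλ/2) = 0.776630.
c = 2·atan2(√a, √(1−a)) = 2.15707 rad → d = 6371·c ≈ 13742.69 km.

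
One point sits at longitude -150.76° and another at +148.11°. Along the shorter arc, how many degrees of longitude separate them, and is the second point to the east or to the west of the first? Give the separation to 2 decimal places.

61.13° west

Raw difference: 148.11 − -150.76 = 298.87°.
Normalise into (−180°, 180°]: 298.87° − 360° = -61.13°.
Negative ⇒ the second point lies to the west; separation 61.13°.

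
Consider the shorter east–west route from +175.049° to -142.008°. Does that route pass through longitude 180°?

Naïve |-142.008 − 175.049| = 317.057° > 180°, so the shorter arc goes the other way round — across 180°.
Signed shortest Δλ = ((-142.008 − 175.049 + 180) mod 360) − 180 = 42.943°.
Going east by 42.943° from +175.049° passes through 180° before reaching -142.008°.

Yes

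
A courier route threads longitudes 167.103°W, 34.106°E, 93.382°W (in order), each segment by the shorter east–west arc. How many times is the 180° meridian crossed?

Leg 1: -167.103° → +34.106°, shortest Δλ = -158.791° (west) — crosses 180°.
Leg 2: +34.106° → -93.382°, shortest Δλ = -127.488° (west) — does not cross 180°.
Total crossings: 1.

1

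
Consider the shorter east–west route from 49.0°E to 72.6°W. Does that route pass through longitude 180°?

Signed shortest Δλ = ((-72.6 − 49.0 + 180) mod 360) − 180 = -121.6°.
Going west by 121.6° from +49.0° reaches -72.6° without touching 180°.

No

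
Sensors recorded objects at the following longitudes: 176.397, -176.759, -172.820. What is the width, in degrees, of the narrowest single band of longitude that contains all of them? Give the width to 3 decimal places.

10.783°

Sort the longitudes: -176.759°, -172.820°, +176.397°.
Eastward gaps between consecutive values (wrapping around): 3.939°, 349.217°, 6.844°.
Largest gap = 349.217° ⇒ minimal covering band is its complement: 360° − 349.217° = 10.783°.
Band runs from +176.397° eastward to -172.820°, crossing the antimeridian.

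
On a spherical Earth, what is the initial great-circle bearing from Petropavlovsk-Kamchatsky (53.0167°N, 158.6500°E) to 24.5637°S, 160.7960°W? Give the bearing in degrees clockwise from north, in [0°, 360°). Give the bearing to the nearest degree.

Δλ = -160.7960 − 158.6500 = -319.4460°; wrapped into (−180°, 180°]: 40.5540°.
θ = atan2( sin Δλ · cos φ₂ , cos φ₁ · sin φ₂ − sin φ₁ · cos φ₂ · cos Δλ )
  = atan2(0.59132, -0.80208) = 143.601° → normalised to [0°, 360°): 143.601°.

144°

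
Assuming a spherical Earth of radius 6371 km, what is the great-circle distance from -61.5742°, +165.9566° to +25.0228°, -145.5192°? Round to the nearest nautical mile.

5701 nmi

Δλ = -145.5192 − 165.9566 = -311.4758°; wrapped into (−180°, 180°]: 48.5242°.
Δφ = 25.0228 − -61.5742 = 86.5970°.
a = sin²(Δφ/2) + cos φ₁ · cos φ₂ · sin²(Δλ/2) = 0.543152.
c = 2·atan2(√a, √(1−a)) = 1.65721 rad → d = 6371·c ≈ 10558.07 km ≈ 5700.90 nmi.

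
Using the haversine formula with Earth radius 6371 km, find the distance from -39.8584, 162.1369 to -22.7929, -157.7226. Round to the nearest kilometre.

Δλ = -157.7226 − 162.1369 = -319.8595°; wrapped into (−180°, 180°]: 40.1405°.
Δφ = -22.7929 − -39.8584 = 17.0655°.
a = sin²(Δφ/2) + cos φ₁ · cos φ₂ · sin²(Δλ/2) = 0.105357.
c = 2·atan2(√a, √(1−a)) = 0.66115 rad → d = 6371·c ≈ 4212.20 km.

4212 km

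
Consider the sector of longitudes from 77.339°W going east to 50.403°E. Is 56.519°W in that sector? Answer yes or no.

Band width going east from -77.339° to +50.403°: ((50.403 − -77.339) mod 360) = 127.742°.
Offset of -56.519° east of the west edge: ((-56.519 − -77.339) mod 360) = 20.820°.
20.820° ≤ 127.742° ⇒ inside.

Yes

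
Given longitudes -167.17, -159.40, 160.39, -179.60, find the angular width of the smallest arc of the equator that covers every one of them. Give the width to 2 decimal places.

40.21°

Sort the longitudes: -179.60°, -167.17°, -159.40°, +160.39°.
Eastward gaps between consecutive values (wrapping around): 12.43°, 7.77°, 319.79°, 20.01°.
Largest gap = 319.79° ⇒ minimal covering band is its complement: 360° − 319.79° = 40.21°.
Band runs from +160.39° eastward to -159.40°, crossing the antimeridian.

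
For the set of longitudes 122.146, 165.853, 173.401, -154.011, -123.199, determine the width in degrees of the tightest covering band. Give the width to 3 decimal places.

Sort the longitudes: -154.011°, -123.199°, +122.146°, +165.853°, +173.401°.
Eastward gaps between consecutive values (wrapping around): 30.812°, 245.345°, 43.707°, 7.548°, 32.588°.
Largest gap = 245.345° ⇒ minimal covering band is its complement: 360° − 245.345° = 114.655°.
Band runs from +122.146° eastward to -123.199°, crossing the antimeridian.

114.655°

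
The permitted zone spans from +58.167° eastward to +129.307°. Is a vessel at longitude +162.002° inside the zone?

Band width going east from +58.167° to +129.307°: ((129.307 − 58.167) mod 360) = 71.140°.
Offset of +162.002° east of the west edge: ((162.002 − 58.167) mod 360) = 103.835°.
103.835° > 71.140° ⇒ outside.

No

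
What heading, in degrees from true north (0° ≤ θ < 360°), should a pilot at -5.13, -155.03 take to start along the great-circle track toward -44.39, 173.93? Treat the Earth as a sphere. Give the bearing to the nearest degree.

210°

Δλ = 173.93 − -155.03 = 328.96°; wrapped into (−180°, 180°]: -31.04°.
θ = atan2( sin Δλ · cos φ₂ , cos φ₁ · sin φ₂ − sin φ₁ · cos φ₂ · cos Δλ )
  = atan2(-0.36847, -0.64199) = -150.146° → normalised to [0°, 360°): 209.854°.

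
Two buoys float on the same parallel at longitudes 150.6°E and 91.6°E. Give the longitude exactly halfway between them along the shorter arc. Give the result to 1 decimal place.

Signed shortest Δλ from +150.6° to +91.6° is -59.0°.
Midpoint longitude = +150.6° + (-59.0°)/2 = +150.6° − 29.5° = +121.1°.

121.1°E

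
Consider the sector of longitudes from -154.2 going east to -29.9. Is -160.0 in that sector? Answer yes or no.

No

Band width going east from -154.2° to -29.9°: ((-29.9 − -154.2) mod 360) = 124.3°.
Offset of -160.0° east of the west edge: ((-160.0 − -154.2) mod 360) = 354.2°.
354.2° > 124.3° ⇒ outside.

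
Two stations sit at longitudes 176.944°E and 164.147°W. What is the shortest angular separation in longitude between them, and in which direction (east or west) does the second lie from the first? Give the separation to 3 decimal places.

Raw difference: -164.147 − 176.944 = -341.091°.
Normalise into (−180°, 180°]: -341.091° + 360° = 18.909°.
Positive ⇒ the second point lies to the east; separation 18.909°.

18.909° east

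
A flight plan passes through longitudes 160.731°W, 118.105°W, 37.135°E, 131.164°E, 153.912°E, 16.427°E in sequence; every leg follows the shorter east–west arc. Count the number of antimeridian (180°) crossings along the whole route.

0

Leg 1: -160.731° → -118.105°, shortest Δλ = 42.626° (east) — does not cross 180°.
Leg 2: -118.105° → +37.135°, shortest Δλ = 155.24° (east) — does not cross 180°.
Leg 3: +37.135° → +131.164°, shortest Δλ = 94.029° (east) — does not cross 180°.
Leg 4: +131.164° → +153.912°, shortest Δλ = 22.748° (east) — does not cross 180°.
Leg 5: +153.912° → +16.427°, shortest Δλ = -137.485° (west) — does not cross 180°.
Total crossings: 0.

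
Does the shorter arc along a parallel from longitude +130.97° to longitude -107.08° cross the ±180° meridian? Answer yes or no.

Yes

Naïve |-107.08 − 130.97| = 238.05° > 180°, so the shorter arc goes the other way round — across 180°.
Signed shortest Δλ = ((-107.08 − 130.97 + 180) mod 360) − 180 = 121.95°.
Going east by 121.95° from +130.97° passes through 180° before reaching -107.08°.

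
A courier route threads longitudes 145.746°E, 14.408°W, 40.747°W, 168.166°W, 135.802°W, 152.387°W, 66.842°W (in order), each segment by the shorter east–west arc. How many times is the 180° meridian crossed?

Leg 1: +145.746° → -14.408°, shortest Δλ = -160.154° (west) — does not cross 180°.
Leg 2: -14.408° → -40.747°, shortest Δλ = -26.339° (west) — does not cross 180°.
Leg 3: -40.747° → -168.166°, shortest Δλ = -127.419° (west) — does not cross 180°.
Leg 4: -168.166° → -135.802°, shortest Δλ = 32.364° (east) — does not cross 180°.
Leg 5: -135.802° → -152.387°, shortest Δλ = -16.585° (west) — does not cross 180°.
Leg 6: -152.387° → -66.842°, shortest Δλ = 85.545° (east) — does not cross 180°.
Total crossings: 0.

0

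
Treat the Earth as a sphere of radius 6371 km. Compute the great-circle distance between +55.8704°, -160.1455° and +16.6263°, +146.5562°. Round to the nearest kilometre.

6235 km

Δλ = 146.5562 − -160.1455 = 306.7017°; wrapped into (−180°, 180°]: -53.2983°.
Δφ = 16.6263 − 55.8704 = -39.2441°.
a = sin²(Δφ/2) + cos φ₁ · cos φ₂ · sin²(Δλ/2) = 0.220925.
c = 2·atan2(√a, √(1−a)) = 0.97864 rad → d = 6371·c ≈ 6234.93 km.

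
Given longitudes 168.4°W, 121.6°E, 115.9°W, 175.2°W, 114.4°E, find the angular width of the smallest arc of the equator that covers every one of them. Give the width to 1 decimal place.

129.7°

Sort the longitudes: -175.2°, -168.4°, -115.9°, +114.4°, +121.6°.
Eastward gaps between consecutive values (wrapping around): 6.8°, 52.5°, 230.3°, 7.2°, 63.2°.
Largest gap = 230.3° ⇒ minimal covering band is its complement: 360° − 230.3° = 129.7°.
Band runs from +114.4° eastward to -115.9°, crossing the antimeridian.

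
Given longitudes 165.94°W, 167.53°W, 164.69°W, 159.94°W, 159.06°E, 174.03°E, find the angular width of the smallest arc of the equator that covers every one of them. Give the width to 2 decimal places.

41.00°

Sort the longitudes: -167.53°, -165.94°, -164.69°, -159.94°, +159.06°, +174.03°.
Eastward gaps between consecutive values (wrapping around): 1.59°, 1.25°, 4.75°, 319.00°, 14.97°, 18.44°.
Largest gap = 319.00° ⇒ minimal covering band is its complement: 360° − 319.00° = 41.00°.
Band runs from +159.06° eastward to -159.94°, crossing the antimeridian.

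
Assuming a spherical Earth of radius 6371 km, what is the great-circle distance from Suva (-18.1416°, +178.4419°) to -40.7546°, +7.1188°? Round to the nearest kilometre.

13405 km

Δλ = 7.1188 − 178.4419 = -171.3231°.
Δφ = -40.7546 − -18.1416 = -22.6130°.
a = sin²(Δφ/2) + cos φ₁ · cos φ₂ · sin²(Δλ/2) = 0.754176.
c = 2·atan2(√a, √(1−a)) = 2.10407 rad → d = 6371·c ≈ 13405.00 km.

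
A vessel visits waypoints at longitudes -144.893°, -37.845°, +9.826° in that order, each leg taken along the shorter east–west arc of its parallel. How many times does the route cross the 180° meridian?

Leg 1: -144.893° → -37.845°, shortest Δλ = 107.048° (east) — does not cross 180°.
Leg 2: -37.845° → +9.826°, shortest Δλ = 47.671° (east) — does not cross 180°.
Total crossings: 0.

0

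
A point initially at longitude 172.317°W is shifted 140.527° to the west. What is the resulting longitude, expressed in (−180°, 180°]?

47.156°E

Start at -172.317°; shift −140.527° → -312.844°.
-312.844° lies outside (−180°, 180°]; add 360° → +47.156°.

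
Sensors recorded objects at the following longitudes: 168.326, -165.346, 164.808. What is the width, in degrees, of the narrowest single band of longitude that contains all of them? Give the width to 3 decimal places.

Sort the longitudes: -165.346°, +164.808°, +168.326°.
Eastward gaps between consecutive values (wrapping around): 330.154°, 3.518°, 26.328°.
Largest gap = 330.154° ⇒ minimal covering band is its complement: 360° − 330.154° = 29.846°.
Band runs from +164.808° eastward to -165.346°, crossing the antimeridian.

29.846°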